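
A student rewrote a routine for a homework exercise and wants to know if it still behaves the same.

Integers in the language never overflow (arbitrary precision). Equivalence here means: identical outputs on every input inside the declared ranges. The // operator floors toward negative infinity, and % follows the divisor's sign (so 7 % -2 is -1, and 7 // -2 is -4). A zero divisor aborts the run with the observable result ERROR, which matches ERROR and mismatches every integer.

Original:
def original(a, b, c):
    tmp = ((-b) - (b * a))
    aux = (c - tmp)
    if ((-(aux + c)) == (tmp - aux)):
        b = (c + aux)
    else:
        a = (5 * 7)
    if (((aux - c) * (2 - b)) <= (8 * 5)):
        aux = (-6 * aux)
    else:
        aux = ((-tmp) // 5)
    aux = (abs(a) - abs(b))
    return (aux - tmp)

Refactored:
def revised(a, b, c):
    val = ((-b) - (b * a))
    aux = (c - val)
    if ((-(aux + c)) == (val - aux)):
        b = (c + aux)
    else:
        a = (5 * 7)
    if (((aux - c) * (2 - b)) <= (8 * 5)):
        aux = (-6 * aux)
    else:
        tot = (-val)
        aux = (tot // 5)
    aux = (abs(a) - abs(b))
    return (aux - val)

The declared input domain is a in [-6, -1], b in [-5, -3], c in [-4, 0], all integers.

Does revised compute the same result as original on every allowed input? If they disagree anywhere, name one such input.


The two are interchangeable: statement counts differ; and local variable names differ, and every declared input agrees.
Spot check at a=-6, b=-5, c=-4 — original: tmp := -25 | aux := 21 | ((-(aux + c)) == (tmp - aux)): false | a := 35 | (((aux - c) * (2 - b)) <= (8 * 5)): false | aux := 5 | aux := 30 | result 55. revised: val := -25 | aux := 21 | ((-(aux + c)) == (val - aux)): false | a := 35 | (((aux - c) * (2 - b)) <= (8 * 5)): false | tot := 25 | aux := 5 | aux := 30 | result 55. Both give 55.
Every one of the 90 inputs gives matching results.
verdict: equivalent


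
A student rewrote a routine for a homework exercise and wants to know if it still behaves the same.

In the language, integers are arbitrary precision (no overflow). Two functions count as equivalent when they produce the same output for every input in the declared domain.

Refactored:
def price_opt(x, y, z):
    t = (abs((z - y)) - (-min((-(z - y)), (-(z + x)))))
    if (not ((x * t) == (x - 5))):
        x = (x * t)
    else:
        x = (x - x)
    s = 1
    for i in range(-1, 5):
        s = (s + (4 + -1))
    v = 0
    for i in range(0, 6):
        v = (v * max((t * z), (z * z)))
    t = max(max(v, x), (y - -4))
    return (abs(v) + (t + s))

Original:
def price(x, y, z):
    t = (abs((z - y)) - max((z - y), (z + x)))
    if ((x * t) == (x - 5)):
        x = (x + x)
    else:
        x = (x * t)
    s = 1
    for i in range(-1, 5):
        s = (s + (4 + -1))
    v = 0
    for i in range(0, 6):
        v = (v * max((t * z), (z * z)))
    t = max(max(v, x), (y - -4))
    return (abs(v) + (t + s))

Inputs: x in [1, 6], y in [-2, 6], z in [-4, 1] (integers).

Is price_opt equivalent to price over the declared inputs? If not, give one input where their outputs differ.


There is a counterexample at x=5, y=-1, z=-3: 29 on one side, 22 on the other.
price: t := 0 | ((x * t) == (x - 5)): true | x := 10 | s := 1 | iter i=-1: | s := 4 | iter i=0: | s := 7 | iter i=1: | s := 10 | iter i=2: | s := 13 | iter i=3: | s := 16 | iter i=4: | s := 19 | v := 0 | iter i=0: | v := 0 | iter i=1: | v := 0 | iter i=2: | v := 0 | iter i=3: | v := 0 | iter i=4: | v := 0 | iter i=5: | v := 0 | t := 10 | result 29
price_opt: t := 0 | (not ((x * t) == (x - 5))): false | x := 0 | s := 1 | iter i=-1: | s := 4 | iter i=0: | s := 7 | iter i=1: | s := 10 | iter i=2: | s := 13 | iter i=3: | s := 16 | iter i=4: | s := 19 | v := 0 | iter i=0: | v := 0 | iter i=1: | v := 0 | iter i=2: | v := 0 | iter i=3: | v := 0 | iter i=4: | v := 0 | iter i=5: | v := 0 | t := 3 | result 22
verdict: not equivalent; witness: x=5, y=-1, z=-3


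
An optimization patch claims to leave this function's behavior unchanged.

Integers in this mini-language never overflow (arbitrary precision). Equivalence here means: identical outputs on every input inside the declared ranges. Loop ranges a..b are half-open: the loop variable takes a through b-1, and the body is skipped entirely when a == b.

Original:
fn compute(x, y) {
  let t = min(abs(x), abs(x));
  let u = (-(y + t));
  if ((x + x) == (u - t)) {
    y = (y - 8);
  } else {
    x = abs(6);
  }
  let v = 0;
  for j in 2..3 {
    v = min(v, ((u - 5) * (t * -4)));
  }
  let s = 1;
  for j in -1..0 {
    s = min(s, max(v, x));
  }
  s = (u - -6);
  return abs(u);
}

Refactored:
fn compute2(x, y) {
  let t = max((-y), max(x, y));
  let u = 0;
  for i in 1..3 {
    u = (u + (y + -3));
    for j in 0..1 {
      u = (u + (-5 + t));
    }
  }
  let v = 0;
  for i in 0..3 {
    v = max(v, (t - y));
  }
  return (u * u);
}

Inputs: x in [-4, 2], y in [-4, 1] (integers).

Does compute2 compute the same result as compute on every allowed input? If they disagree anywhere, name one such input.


There is a counterexample at x=-4, y=-4: 0 on one side, 256 on the other.
compute: t := 4 | u := 0 | ((x + x) == (u - t)): false | x := 6 | v := 0 | iter j=2: | v := 0 | s := 1 | iter j=-1: | s := 1 | s := 6 | result 0
compute2: t := 4 | u := 0 | iter i=1: | u := -7 | iter j=0: | u := -8 | iter i=2: | u := -15 | iter j=0: | u := -16 | v := 0 | iter i=0: | v := 8 | iter i=1: | v := 8 | iter i=2: | v := 8 | result 256
verdict: not equivalent; witness: x=-4, y=-4


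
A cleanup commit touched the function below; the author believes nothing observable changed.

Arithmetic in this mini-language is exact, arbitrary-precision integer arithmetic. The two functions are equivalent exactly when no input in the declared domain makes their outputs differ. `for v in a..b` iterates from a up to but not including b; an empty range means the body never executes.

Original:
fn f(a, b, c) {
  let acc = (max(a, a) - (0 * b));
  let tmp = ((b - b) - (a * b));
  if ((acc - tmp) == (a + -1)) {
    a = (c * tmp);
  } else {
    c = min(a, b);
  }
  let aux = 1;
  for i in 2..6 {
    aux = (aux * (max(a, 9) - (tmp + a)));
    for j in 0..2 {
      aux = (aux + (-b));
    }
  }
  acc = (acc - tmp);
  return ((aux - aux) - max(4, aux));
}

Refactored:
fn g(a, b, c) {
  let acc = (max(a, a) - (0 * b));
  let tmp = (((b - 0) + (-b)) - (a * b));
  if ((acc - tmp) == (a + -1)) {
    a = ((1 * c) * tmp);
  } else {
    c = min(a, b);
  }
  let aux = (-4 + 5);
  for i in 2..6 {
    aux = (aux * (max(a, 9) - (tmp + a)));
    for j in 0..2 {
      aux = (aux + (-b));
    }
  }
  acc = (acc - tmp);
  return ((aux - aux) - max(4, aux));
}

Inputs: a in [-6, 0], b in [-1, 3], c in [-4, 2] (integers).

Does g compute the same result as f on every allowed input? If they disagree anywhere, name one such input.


Differences: arithmetic usage differs, and constant usage differs — yet all 245 inputs agree.
verdict: equivalent


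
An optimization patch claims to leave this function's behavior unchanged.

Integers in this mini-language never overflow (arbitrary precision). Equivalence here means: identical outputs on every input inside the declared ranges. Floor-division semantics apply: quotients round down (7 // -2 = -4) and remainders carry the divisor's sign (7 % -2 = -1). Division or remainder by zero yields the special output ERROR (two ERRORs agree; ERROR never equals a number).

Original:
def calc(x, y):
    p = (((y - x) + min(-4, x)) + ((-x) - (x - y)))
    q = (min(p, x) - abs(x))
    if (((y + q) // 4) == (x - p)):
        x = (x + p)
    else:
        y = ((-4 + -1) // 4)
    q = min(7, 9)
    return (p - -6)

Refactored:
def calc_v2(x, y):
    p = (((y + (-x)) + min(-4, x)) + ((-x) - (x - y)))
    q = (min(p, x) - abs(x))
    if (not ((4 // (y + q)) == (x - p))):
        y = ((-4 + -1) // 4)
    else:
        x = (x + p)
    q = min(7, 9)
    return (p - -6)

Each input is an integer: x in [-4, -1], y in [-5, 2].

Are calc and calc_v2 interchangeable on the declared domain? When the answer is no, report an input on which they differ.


Run the pair on x=-1, y=2.
calc: p=3, then q=-2, then (((y + q) // 4) == (x - p)) is false, then y=-2, then q=7, then returns 9
calc_v2: p=3, then q=-2, then a zero divisor aborts: ERROR
9 and ERROR differ, so these are not the same function on this domain.
verdict: not equivalent; witness: x=-1, y=2


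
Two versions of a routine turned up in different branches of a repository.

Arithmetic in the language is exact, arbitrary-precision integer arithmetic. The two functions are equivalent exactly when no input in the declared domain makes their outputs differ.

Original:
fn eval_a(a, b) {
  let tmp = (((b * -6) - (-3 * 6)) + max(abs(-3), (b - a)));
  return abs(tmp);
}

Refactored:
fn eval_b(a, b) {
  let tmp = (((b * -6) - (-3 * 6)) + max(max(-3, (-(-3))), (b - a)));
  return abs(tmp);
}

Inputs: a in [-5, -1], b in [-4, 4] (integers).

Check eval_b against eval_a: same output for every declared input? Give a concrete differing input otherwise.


Differences: constant usage differs; also min/max/abs usage differs — yet all 45 inputs agree.
verdict: equivalent


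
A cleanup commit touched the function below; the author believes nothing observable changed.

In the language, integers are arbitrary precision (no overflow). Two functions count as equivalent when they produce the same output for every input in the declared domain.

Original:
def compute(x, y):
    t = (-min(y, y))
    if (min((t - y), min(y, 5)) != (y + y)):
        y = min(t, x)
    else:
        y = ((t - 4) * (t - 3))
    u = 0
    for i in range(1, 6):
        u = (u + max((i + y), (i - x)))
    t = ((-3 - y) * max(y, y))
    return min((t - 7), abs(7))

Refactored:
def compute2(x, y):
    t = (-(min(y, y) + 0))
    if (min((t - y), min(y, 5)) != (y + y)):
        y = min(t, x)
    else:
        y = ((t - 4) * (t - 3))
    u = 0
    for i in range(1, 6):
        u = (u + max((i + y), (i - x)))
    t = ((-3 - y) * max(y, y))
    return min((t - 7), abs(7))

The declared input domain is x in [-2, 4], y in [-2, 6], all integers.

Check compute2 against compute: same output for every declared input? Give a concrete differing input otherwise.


Differences: constant usage differs; arithmetic usage differs — yet all 63 inputs agree.
verdict: equivalent


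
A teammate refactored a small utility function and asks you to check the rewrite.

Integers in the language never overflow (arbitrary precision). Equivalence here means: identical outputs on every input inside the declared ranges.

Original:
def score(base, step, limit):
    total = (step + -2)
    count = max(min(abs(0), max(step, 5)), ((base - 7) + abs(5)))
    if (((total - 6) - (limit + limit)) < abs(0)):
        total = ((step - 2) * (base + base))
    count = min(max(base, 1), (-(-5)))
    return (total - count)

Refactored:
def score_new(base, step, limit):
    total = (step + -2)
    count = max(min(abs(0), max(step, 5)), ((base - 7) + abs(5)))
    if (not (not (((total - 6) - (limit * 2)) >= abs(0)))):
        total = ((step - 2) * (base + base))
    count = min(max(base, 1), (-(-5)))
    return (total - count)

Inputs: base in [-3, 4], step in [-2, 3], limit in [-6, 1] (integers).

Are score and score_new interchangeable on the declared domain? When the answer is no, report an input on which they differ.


At base=-3, step=-2, limit=-6: score gives -5, score_new gives 23.
verdict: not equivalent; witness: base=-3, step=-2, limit=-6


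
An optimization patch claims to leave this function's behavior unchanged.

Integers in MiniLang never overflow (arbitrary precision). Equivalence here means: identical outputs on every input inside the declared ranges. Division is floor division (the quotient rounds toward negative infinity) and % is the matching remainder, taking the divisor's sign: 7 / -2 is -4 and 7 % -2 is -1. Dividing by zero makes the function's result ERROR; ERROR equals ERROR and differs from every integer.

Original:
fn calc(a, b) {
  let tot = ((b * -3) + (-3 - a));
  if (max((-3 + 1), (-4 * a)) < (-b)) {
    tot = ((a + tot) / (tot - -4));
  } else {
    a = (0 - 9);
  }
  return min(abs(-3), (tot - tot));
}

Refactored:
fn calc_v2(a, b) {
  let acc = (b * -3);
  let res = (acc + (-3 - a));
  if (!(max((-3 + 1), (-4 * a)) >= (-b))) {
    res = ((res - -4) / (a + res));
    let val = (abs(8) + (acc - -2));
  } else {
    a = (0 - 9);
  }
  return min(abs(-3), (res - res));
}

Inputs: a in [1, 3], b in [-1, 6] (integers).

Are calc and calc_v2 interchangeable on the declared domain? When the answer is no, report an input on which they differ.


Evaluate both at a=1, b=-1.
calc: tot becomes -1; next (max((-3 + 1), (-4 * a)) < (-b)) evaluates to true; next tot becomes 0; next final value 0
calc_v2: acc becomes 3; next res becomes -1; next (!(max((-3 + 1), (-4 * a)) >= (-b))) evaluates to true; next hits division by zero so the output is ERROR
0 != ERROR, so the rewrite changes behavior.
verdict: not equivalent; witness: a=1, b=-1


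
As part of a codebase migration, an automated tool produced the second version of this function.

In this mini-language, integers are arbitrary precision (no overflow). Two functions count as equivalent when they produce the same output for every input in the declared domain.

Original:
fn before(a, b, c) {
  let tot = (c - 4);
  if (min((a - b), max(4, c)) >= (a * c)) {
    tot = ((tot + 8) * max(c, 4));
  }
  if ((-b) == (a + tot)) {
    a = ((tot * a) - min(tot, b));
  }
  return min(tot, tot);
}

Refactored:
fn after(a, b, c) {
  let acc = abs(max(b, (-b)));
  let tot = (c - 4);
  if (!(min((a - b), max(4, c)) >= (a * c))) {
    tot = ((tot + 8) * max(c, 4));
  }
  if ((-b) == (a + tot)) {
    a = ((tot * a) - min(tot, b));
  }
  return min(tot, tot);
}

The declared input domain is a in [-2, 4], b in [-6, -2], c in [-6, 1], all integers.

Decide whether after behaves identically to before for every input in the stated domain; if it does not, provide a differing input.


At a=-2, b=-6, c=-6: before gives -10, after gives -8.
verdict: not equivalent; witness: a=-2, b=-6, c=-6


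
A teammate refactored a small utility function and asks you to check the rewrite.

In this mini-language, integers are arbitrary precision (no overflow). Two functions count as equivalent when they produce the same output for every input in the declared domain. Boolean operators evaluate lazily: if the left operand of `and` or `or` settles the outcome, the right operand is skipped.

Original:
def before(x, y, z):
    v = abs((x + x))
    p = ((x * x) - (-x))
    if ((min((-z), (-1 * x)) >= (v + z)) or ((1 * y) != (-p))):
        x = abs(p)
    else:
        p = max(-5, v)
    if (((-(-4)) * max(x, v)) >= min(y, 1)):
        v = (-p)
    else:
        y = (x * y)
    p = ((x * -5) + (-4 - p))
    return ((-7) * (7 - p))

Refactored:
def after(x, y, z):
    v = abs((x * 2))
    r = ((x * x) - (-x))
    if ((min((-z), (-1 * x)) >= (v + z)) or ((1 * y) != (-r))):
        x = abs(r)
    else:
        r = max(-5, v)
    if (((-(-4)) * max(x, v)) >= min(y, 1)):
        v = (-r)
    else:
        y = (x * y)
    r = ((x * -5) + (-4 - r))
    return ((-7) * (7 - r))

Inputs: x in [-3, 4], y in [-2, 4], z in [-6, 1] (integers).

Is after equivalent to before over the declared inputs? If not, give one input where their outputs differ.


Comparing the listings, the differences include: constant usage differs; and local variable names differ; and arithmetic usage differs.
One worked example (x=-2, y=4, z=-4) — before: v = 4; p = 2; ((min((-z), (-1 * x)) >= (v + z)) or ((1 * y) != (-p))) -> true; x = 2; (((-(-4)) * max(x, v)) >= min(y, 1)) -> true; v = -2; p = -16; return -161; after: v = 4; r = 2; ((min((-z), (-1 * x)) >= (v + z)) or ((1 * y) != (-r))) -> true; x = 2; (((-(-4)) * max(x, v)) >= min(y, 1)) -> true; v = -2; r = -16; return -161; agreement on -161.
Across all 448 domain points the two functions coincide.
verdict: equivalent


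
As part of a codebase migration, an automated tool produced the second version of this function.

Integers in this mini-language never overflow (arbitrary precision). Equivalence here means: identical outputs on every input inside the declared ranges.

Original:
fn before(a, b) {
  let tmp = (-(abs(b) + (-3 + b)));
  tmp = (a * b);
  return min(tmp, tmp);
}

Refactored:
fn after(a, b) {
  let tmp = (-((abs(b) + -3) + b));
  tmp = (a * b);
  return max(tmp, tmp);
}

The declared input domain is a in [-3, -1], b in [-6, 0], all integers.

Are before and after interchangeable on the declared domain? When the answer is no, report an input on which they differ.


The one real change (`min(tmp, tmp)` became `max(tmp, tmp)`) has no effect anywhere in the declared ranges.
Spot check at a=-1, b=-2 — before: tmp=3, then tmp=2, then returns 2. after: tmp=3, then tmp=2, then returns 2. Both give 2.
Sweeping the whole domain (21 inputs) finds no disagreement.
verdict: equivalent


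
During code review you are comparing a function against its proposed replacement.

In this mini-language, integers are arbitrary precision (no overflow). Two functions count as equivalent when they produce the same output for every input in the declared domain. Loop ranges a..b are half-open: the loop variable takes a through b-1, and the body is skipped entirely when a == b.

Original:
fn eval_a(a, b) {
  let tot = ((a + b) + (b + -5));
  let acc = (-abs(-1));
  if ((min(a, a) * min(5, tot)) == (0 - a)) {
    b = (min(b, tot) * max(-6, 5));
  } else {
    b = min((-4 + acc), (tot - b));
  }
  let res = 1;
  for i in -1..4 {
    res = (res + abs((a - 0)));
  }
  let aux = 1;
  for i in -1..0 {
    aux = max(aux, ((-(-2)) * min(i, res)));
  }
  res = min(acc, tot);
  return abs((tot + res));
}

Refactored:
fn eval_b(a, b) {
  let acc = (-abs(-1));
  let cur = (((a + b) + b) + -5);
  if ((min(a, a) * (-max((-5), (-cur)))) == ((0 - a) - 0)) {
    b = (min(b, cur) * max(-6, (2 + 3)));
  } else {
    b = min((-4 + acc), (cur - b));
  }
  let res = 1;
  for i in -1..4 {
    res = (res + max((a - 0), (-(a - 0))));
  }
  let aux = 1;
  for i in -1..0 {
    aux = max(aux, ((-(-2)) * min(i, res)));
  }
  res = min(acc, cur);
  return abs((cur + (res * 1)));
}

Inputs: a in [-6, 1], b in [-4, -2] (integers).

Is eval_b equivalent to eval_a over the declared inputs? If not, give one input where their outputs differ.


Comparing the listings, the differences include: constant usage differs; min/max/abs usage differs; local variable names differ; arithmetic usage differs.
Tracing a=-5, b=-2: eval_a: tot = -14; acc = -1; ((min(a, a) * min(5, tot)) == (0 - a)) -> false; b = -12; res = 1; [i=-1]; res = 6; [i=0]; res = 11; [i=1]; res = 16; [i=2]; res = 21; [i=3]; res = 26; aux = 1; [i=-1]; aux = 1; res = -14; return 28 | eval_b: acc = -1; cur = -14; ((min(a, a) * (-max((-5), (-cur)))) == ((0 - a) - 0)) -> false; b = -12; res = 1; [i=-1]; res = 6; [i=0]; res = 11; [i=1]; res = 16; [i=2]; res = 21; [i=3]; res = 26; aux = 1; [i=-1]; aux = 1; res = -14; return 28 — matching result 28.
Every one of the 24 inputs gives matching results.
verdict: equivalent


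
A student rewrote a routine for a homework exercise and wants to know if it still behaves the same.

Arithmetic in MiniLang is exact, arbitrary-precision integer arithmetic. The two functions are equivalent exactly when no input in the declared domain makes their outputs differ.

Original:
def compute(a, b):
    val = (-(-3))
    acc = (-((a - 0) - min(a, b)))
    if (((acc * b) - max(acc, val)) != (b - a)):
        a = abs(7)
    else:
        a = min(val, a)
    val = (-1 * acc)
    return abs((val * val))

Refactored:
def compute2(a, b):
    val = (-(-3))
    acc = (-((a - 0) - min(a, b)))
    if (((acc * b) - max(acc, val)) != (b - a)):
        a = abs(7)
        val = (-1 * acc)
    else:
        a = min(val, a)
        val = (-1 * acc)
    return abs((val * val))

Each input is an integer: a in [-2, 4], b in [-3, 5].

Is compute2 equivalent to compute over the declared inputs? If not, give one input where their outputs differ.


Reading the diff, among the changes: constant usage differs; statement counts differ; arithmetic usage differs.
One worked example (a=-2, b=0) — compute: val := 3 | acc := 0 | (((acc * b) - max(acc, val)) != (b - a)): true | a := 7 | val := 0 | result 0; compute2: val := 3 | acc := 0 | (((acc * b) - max(acc, val)) != (b - a)): true | a := 7 | val := 0 | result 0; agreement on 0.
Checked all 63 inputs in the declared domain: the outputs agree on every one.
verdict: equivalent


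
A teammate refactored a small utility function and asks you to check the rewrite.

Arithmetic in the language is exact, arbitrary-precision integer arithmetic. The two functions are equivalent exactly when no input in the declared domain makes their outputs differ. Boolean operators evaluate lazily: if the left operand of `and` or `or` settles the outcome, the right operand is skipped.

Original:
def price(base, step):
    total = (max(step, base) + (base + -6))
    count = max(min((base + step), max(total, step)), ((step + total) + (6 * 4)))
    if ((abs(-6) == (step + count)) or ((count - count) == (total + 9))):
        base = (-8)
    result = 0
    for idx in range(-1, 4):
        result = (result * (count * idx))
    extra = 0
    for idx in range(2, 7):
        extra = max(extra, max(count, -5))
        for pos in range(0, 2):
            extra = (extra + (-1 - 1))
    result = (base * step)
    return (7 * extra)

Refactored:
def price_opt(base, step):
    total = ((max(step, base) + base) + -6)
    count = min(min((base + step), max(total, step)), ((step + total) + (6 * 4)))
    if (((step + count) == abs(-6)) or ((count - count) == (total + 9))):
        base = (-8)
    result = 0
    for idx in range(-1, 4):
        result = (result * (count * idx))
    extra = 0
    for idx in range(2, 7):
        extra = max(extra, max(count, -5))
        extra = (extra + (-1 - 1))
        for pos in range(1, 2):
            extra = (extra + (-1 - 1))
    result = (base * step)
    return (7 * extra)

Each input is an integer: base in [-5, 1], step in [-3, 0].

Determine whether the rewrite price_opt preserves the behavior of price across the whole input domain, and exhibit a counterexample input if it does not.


There is a counterexample at base=-5, step=-3: 21 on one side, -63 on the other.
price: total=-14, then count=7, then ((abs(-6) == (step + count)) or ((count - count) == (total + 9))) is false, then result=0, then (idx=-1), then result=0, then (idx=0), then result=0, then (idx=1), then result=0, then (idx=2), then result=0, then (idx=3), then result=0, then extra=0, then (idx=2), then extra=7, then (pos=0), then extra=5, then (pos=1), then extra=3, then (idx=3), then extra=7, then (pos=0), then extra=5, then (pos=1), then extra=3, then (idx=4), then extra=7, then (pos=0), then extra=5, then (pos=1), then extra=3, then (idx=5), then extra=7, then (pos=0), then extra=5, then (pos=1), then extra=3, then (idx=6), then extra=7, then (pos=0), then extra=5, then (pos=1), then extra=3, then result=15, then returns 21
price_opt: total=-14, then count=-8, then (((step + count) == abs(-6)) or ((count - count) == (total + 9))) is false, then result=0, then (idx=-1), then result=0, then (idx=0), then result=0, then (idx=1), then result=0, then (idx=2), then result=0, then (idx=3), then result=0, then extra=0, then (idx=2), then extra=0, then extra=-2, then (pos=1), then extra=-4, then (idx=3), then extra=-4, then extra=-6, then (pos=1), then extra=-8, then (idx=4), then extra=-5, then extra=-7, then (pos=1), then extra=-9, then (idx=5), then extra=-5, then extra=-7, then (pos=1), then extra=-9, then (idx=6), then extra=-5, then extra=-7, then (pos=1), then extra=-9, then result=15, then returns -63
verdict: not equivalent; witness: base=-5, step=-3


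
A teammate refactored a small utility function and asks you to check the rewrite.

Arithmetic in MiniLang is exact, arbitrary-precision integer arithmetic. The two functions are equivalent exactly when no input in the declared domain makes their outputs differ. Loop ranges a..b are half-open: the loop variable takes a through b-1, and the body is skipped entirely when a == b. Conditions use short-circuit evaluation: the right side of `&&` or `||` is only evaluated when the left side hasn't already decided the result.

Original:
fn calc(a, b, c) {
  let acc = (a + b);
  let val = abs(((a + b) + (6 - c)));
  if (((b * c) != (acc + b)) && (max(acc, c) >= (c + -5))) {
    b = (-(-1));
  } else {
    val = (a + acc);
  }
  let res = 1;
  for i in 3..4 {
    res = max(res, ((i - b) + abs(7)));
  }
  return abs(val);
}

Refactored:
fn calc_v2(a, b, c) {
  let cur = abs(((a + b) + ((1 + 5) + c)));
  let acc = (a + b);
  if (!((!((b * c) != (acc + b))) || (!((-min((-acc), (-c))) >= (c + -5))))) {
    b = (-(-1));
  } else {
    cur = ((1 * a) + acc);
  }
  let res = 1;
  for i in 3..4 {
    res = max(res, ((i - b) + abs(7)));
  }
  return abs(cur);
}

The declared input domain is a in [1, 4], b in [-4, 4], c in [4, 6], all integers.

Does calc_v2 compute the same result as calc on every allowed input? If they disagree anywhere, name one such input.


Not equivalent: a=1, b=-4, c=4 separates them (1 vs 7).
calc: acc := -3 | val := 1 | (((b * c) != (acc + b)) && (max(acc, c) >= (c + -5))): true | b := 1 | res := 1 | iter i=3: | res := 9 | result 1
calc_v2: cur := 7 | acc := -3 | (!((!((b * c) != (acc + b))) || (!((-min((-acc), (-c))) >= (c + -5))))): true | b := 1 | res := 1 | iter i=3: | res := 9 | result 7
verdict: not equivalent; witness: a=1, b=-4, c=4


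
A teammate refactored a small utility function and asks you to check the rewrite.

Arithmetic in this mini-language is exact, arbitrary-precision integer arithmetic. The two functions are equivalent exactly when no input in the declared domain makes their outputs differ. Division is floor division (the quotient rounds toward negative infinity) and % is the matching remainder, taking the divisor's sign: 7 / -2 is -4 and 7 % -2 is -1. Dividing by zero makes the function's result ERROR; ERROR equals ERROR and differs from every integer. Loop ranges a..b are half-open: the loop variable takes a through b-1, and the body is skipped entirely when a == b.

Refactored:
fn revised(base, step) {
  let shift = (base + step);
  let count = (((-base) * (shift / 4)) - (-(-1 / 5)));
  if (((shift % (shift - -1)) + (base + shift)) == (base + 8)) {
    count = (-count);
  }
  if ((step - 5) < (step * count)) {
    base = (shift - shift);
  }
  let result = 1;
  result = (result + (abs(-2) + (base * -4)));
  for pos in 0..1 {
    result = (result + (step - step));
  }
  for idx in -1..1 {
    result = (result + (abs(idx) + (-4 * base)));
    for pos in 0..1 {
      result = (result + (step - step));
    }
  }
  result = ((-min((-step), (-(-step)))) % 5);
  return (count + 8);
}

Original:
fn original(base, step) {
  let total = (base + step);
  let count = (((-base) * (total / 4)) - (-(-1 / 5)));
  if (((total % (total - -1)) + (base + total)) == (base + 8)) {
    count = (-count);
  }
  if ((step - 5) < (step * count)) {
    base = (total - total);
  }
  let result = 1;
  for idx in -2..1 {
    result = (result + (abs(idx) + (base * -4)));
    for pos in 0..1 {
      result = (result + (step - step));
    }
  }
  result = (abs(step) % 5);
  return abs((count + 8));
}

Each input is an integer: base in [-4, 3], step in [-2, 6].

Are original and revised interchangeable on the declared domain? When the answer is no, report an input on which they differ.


On input base=-4, step=-2, original returns 1 while revised returns -1.
verdict: not equivalent; witness: base=-4, step=-2


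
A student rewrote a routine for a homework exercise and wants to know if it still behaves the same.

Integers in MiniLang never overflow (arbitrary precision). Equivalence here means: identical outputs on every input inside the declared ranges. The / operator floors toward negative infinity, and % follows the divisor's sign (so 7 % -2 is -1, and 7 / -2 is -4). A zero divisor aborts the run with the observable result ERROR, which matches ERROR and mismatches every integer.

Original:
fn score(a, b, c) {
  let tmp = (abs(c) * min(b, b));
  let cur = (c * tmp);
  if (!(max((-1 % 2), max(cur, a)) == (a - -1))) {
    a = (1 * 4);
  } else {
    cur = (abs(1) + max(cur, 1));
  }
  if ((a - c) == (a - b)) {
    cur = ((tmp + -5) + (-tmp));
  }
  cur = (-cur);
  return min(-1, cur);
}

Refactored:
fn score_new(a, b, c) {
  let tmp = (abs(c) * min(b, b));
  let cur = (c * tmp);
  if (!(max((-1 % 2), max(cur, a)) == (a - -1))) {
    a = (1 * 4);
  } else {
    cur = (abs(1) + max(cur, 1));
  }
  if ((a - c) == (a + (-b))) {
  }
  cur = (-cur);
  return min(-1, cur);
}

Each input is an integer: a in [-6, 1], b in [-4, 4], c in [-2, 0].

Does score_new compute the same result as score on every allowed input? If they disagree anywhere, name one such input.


Take a=-6, b=-2, c=-2.
score: tmp = -4; cur = 8; (!(max((-1 % 2), max(cur, a)) == (a - -1))) -> true; a = 4; ((a - c) == (a - b)) -> true; cur = -5; cur = 5; return -1
score_new: tmp = -4; cur = 8; (!(max((-1 % 2), max(cur, a)) == (a - -1))) -> true; a = 4; ((a - c) == (a + (-b))) -> true; cur = -8; return -8
-1 and -8 differ, so these are not the same function on this domain.
verdict: not equivalent; witness: a=-6, b=-2, c=-2


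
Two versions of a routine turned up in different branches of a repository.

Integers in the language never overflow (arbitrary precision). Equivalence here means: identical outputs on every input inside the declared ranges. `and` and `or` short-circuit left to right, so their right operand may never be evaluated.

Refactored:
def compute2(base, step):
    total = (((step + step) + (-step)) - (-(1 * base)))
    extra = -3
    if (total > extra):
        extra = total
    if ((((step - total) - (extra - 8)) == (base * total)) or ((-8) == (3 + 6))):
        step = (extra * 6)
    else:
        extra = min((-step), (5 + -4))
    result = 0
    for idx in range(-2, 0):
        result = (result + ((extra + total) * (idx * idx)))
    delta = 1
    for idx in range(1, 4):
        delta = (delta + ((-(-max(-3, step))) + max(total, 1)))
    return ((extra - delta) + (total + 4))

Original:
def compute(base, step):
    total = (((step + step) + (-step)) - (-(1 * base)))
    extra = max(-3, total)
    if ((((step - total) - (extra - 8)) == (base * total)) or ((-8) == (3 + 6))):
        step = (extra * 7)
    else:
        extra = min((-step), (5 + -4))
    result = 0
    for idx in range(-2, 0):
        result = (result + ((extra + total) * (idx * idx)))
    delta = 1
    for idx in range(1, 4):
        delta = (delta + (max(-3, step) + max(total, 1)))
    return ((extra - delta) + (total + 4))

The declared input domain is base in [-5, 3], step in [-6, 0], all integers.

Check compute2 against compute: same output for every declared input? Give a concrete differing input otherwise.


On input base=2, step=0, compute returns -41 while compute2 returns -35.
verdict: not equivalent; witness: base=2, step=0


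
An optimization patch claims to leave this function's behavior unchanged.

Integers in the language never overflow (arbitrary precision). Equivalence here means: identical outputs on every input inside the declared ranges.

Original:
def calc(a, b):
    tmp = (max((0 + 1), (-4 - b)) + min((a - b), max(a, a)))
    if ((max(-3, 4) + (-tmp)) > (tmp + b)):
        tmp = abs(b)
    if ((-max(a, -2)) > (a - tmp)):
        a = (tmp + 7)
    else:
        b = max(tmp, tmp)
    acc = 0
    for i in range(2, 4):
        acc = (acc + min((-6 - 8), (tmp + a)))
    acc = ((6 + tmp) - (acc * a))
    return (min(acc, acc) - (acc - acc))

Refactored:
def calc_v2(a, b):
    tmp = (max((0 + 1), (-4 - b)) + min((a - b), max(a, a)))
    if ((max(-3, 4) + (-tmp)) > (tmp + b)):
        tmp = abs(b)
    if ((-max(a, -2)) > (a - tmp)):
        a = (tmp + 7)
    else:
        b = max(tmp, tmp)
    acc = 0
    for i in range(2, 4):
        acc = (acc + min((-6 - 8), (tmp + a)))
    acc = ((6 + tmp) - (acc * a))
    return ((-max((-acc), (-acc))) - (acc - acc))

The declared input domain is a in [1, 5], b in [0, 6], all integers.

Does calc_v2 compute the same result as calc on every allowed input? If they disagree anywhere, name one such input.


The two are interchangeable: min/max/abs usage differs, and every declared input agrees.
Tracing a=1, b=4: calc: tmp becomes -2; next ((max(-3, 4) + (-tmp)) > (tmp + b)) evaluates to true; next tmp becomes 4; next ((-max(a, -2)) > (a - tmp)) evaluates to true; next a becomes 11; next acc becomes 0; next at i=2:; next acc becomes -14; next at i=3:; next acc becomes -28; next acc becomes 318; next final value 318 | calc_v2: tmp becomes -2; next ((max(-3, 4) + (-tmp)) > (tmp + b)) evaluates to true; next tmp becomes 4; next ((-max(a, -2)) > (a - tmp)) evaluates to true; next a becomes 11; next acc becomes 0; next at i=2:; next acc becomes -14; next at i=3:; next acc becomes -28; next acc becomes 318; next final value 318 — matching result 318.
Checked all 35 inputs in the declared domain: the outputs agree on every one.
verdict: equivalent


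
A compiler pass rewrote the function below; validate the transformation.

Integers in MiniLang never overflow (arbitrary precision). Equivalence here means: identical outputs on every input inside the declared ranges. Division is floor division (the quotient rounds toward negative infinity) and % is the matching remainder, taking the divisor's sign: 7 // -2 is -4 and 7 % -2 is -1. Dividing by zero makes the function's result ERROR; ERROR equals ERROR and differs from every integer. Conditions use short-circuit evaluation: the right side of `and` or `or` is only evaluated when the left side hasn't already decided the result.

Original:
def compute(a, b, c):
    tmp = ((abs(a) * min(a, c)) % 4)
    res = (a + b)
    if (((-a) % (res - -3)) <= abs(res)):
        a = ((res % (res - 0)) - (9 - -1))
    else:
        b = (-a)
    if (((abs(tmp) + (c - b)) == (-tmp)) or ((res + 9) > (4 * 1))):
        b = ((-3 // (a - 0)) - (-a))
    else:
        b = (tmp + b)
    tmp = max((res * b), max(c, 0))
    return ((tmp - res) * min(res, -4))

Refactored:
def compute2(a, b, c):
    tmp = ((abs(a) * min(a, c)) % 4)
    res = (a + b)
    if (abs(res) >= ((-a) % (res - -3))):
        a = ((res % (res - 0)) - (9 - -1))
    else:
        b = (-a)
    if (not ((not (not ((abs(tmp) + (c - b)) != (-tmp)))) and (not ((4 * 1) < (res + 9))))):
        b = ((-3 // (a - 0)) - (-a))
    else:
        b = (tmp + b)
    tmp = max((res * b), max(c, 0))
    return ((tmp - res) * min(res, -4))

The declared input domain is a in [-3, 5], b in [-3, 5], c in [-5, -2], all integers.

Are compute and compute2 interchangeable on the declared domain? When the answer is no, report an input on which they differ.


The two versions differ — the changes include boolean connective usage differs, comparison usage differs.
Tracing a=2, b=-1, c=-3: compute: tmp becomes 2; next res becomes 1; next (((-a) % (res - -3)) <= abs(res)) evaluates to false; next b becomes -2; next (((abs(tmp) + (c - b)) == (-tmp)) or ((res + 9) > (4 * 1))) evaluates to true; next b becomes 0; next tmp becomes 0; next final value 4 | compute2: tmp becomes 2; next res becomes 1; next (abs(res) >= ((-a) % (res - -3))) evaluates to false; next b becomes -2; next (not ((not (not ((abs(tmp) + (c - b)) != (-tmp)))) and (not ((4 * 1) < (res + 9))))) evaluates to true; next b becomes 0; next tmp becomes 0; next final value 4 — matching result 4.
An exhaustive pass over the 324 declared inputs shows identical outputs.
verdict: equivalent


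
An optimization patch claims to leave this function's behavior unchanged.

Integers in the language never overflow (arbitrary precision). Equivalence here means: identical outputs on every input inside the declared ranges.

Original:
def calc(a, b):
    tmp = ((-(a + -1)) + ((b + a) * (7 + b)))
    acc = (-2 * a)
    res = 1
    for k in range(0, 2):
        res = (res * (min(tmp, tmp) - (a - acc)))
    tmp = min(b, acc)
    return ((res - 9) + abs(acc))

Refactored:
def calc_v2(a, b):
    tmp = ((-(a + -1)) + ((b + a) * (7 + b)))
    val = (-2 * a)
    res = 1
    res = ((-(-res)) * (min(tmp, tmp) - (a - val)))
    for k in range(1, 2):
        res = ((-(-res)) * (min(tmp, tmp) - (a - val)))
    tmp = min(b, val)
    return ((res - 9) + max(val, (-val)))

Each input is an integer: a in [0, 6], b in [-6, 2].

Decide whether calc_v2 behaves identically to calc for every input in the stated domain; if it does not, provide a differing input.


Behavior is preserved: although statement counts differ; and min/max/abs usage differs; and local variable names differ; and loop structure differs; and arithmetic usage differs, the outputs never diverge.
As a probe, take a=0, b=-6: calc runs tmp = -5; acc = 0; res = 1; [k=0]; res = -5; [k=1]; res = 25; tmp = -6; return 16; calc_v2 runs tmp = -5; val = 0; res = 1; res = -5; [k=1]; res = 25; tmp = -6; return 16; both end at 16.
An exhaustive pass over the 63 declared inputs shows identical outputs.
verdict: equivalent


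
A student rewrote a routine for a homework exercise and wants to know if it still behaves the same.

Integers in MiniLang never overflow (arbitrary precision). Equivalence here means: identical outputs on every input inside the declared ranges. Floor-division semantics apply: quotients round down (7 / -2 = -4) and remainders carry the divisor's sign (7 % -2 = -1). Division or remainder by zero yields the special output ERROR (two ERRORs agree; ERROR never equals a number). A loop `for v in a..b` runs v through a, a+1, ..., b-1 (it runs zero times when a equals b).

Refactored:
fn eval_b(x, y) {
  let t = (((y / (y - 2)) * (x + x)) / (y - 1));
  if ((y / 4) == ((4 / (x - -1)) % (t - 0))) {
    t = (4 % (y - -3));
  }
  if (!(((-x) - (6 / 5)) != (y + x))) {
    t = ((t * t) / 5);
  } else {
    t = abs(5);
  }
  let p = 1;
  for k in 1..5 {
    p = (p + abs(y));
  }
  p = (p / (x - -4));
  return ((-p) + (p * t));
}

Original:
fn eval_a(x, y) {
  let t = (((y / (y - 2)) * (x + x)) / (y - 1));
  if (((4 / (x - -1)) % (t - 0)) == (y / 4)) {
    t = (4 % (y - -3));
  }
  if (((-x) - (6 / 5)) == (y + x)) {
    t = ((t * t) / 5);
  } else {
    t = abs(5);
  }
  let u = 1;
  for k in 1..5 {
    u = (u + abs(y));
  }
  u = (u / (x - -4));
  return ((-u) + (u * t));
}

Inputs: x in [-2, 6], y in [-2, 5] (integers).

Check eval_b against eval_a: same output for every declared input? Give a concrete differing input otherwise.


Although boolean connective usage differs; also comparison usage differs; also local variable names differ, 72/72 inputs agree.
verdict: equivalent


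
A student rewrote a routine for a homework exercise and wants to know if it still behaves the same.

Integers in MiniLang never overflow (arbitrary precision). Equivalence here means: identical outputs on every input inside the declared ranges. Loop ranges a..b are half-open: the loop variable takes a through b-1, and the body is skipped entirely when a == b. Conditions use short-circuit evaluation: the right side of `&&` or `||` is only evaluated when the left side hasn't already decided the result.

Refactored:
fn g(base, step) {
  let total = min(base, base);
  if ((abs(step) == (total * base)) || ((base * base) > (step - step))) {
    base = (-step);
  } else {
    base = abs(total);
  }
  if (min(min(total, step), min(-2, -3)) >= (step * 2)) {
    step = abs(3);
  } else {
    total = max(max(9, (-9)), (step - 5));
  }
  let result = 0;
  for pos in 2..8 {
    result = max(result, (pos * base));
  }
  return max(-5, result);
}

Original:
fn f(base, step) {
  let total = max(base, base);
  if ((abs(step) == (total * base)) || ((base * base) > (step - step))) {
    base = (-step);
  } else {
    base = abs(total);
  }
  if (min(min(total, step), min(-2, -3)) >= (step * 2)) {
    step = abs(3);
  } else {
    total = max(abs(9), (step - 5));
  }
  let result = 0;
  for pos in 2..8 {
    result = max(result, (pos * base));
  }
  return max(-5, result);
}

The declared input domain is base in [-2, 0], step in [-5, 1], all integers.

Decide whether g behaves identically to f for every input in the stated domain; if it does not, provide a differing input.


The edit looks behavioral (`max(base, base)` became `min(base, base)`), but over these ranges it never changes the outcome.
Spot check at base=-1, step=-5 — f: total = -1; ((abs(step) == (total * base)) || ((base * base) > (step - step))) -> true; base = 5; (min(min(total, step), min(-2, -3)) >= (step * 2)) -> true; step = 3; result = 0; [pos=2]; result = 10; [pos=3]; result = 15; [pos=4]; result = 20; [pos=5]; result = 25; [pos=6]; result = 30; [pos=7]; result = 35; return 35. g: total = -1; ((abs(step) == (total * base)) || ((base * base) > (step - step))) -> true; base = 5; (min(min(total, step), min(-2, -3)) >= (step * 2)) -> true; step = 3; result = 0; [pos=2]; result = 10; [pos=3]; result = 15; [pos=4]; result = 20; [pos=5]; result = 25; [pos=6]; result = 30; [pos=7]; result = 35; return 35. Both give 35.
An exhaustive pass over the 21 declared inputs shows identical outputs.
verdict: equivalent
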